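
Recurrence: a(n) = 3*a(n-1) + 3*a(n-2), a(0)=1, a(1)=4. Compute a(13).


Build bottom-up:
...a(11)=2432187, a(12)=9221121, a(13)=3*9221121+3*2432187=34959924


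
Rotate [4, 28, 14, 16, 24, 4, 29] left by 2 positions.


Left rotate by 2: [14, 16, 24, 4, 29, 4, 28]


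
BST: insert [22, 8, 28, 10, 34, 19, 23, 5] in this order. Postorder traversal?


Root = 22; build tree by BST insertion.
Postorder traversal: [5, 19, 10, 8, 23, 34, 28, 22]


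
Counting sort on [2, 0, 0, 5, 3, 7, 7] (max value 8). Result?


Count array: [2, 0, 1, 1, 0, 1, 0, 2, 0]
Reconstruct: [0, 0, 2, 3, 5, 7, 7]


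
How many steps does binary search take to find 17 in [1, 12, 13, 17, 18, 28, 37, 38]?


Search for 17:
[0,7] mid=3 arr[3]=17
Total: 1 comparisons


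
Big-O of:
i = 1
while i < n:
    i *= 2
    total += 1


Per nesting level: O(log n) = O(log n)
Complexity: O(log n)


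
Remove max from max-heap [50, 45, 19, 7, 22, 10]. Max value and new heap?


Max = 50
Replace root with last, heapify down
Resulting heap: [45, 22, 19, 7, 10]


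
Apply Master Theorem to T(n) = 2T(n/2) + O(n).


a=2, b=2, c=1. log_2(2)=1 = c=1. Case 2: O(n^c log n) = O(n log n)
Complexity: O(n log n)


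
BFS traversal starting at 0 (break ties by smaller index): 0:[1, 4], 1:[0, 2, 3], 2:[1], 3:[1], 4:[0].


BFS queue: start with [0]
Visit order: [0, 1, 4, 2, 3]


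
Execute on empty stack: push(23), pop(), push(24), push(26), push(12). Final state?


push(23) -> [23]
pop() returns 23 -> []
push(24) -> [24]
push(26) -> [24, 26]
push(12) -> [24, 26, 12]
Final stack (bottom to top): [24, 26, 12]


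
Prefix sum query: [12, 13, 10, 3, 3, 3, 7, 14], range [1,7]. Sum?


Prefix sums: [0, 12, 25, 35, 38, 41, 44, 51, 65]
Sum[1..7] = prefix[8] - prefix[1] = 65 - 12 = 53


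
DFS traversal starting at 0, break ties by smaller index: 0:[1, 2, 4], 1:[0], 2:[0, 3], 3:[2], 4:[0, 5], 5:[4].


DFS stack-based: start with [0]
Visit order: [0, 1, 2, 3, 4, 5]


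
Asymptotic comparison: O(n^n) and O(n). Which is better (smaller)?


linear grows slower than n^n
O(n) is asymptotically smaller; O(n^n) grows faster


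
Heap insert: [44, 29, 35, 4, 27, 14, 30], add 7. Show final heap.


Append 7: [44, 29, 35, 4, 27, 14, 30, 7]
Bubble up: swap idx 7(7) with idx 3(4)
Result: [44, 29, 35, 7, 27, 14, 30, 4]


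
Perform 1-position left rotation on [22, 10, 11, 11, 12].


Left rotate by 1: [10, 11, 11, 12, 22]


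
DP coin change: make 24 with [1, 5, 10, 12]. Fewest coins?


dp[0]=0; dp[i]=1+min(dp[i-c] for c in coins)
...dp[19]=4, dp[20]=2, dp[21]=3, dp[22]=2, dp[23]=3, dp[24]=2
Minimum coins for 24 = 2


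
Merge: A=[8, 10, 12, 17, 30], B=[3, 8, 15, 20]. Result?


Compare heads, take smaller each step.
Merged: [3, 8, 8, 10, 12, 15, 17, 20, 30]


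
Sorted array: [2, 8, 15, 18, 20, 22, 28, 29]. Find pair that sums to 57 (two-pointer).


Two pointers: lo=0, hi=7
Found pair: (28, 29) summing to 57


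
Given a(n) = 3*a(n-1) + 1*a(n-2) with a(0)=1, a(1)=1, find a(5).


Build bottom-up:
...a(3)=13, a(4)=43, a(5)=3*43+1*13=142


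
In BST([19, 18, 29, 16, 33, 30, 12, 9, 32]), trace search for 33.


BST root = 19
Search for 33: compare at each node
Path: [19, 29, 33]


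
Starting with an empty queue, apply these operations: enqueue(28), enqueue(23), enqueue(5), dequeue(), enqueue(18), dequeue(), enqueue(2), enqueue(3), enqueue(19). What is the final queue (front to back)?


enqueue(28) -> [28]
enqueue(23) -> [28, 23]
enqueue(5) -> [28, 23, 5]
dequeue() returns 28 -> [23, 5]
enqueue(18) -> [23, 5, 18]
dequeue() returns 23 -> [5, 18]
enqueue(2) -> [5, 18, 2]
enqueue(3) -> [5, 18, 2, 3]
enqueue(19) -> [5, 18, 2, 3, 19]
Final queue (front to back): [5, 18, 2, 3, 19]


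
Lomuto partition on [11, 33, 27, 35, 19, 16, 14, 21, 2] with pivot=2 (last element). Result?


Elements <= 2 go left of pivot.
Result: [2, 33, 27, 35, 19, 16, 14, 21, 11], pivot at index 0


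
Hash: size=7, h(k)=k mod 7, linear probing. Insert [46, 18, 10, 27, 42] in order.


Insertions: 46->slot 4; 18->slot 5; 10->slot 3; 27->slot 6; 42->slot 0
Table: [42, None, None, 10, 46, 18, 27]


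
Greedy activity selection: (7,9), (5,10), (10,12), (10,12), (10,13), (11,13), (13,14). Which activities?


Greedy: pick earliest-ending, then skip overlaps.
Selected (3 activities): [(7, 9), (10, 12), (13, 14)]


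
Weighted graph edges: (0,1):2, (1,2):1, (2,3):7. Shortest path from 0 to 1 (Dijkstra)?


Dijkstra from 0:
Distances: {0: 0, 1: 2, 2: 3, 3: 10}
Shortest distance to 1 = 2, path = [0, 1]


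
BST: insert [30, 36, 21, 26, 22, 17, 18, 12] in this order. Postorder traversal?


Root = 30; build tree by BST insertion.
Postorder traversal: [12, 18, 17, 22, 26, 21, 36, 30]


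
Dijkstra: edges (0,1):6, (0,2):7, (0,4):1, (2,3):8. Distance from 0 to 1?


Dijkstra from 0:
Distances: {0: 0, 1: 6, 2: 7, 3: 15, 4: 1}
Shortest distance to 1 = 6, path = [0, 1]


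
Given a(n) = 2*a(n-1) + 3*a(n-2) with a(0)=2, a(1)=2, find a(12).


Build bottom-up:
...a(10)=59050, a(11)=177146, a(12)=2*177146+3*59050=531442


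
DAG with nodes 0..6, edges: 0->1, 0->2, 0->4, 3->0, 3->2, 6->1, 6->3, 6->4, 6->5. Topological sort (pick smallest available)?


Kahn's algorithm, process smallest node first
Order: [6, 3, 0, 1, 2, 4, 5]


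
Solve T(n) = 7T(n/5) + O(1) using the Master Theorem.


a=7, b=5, c=0. log_5(7)=1.209 > c=0. Case 1: O(n^log_b(a)) = O(n^1.209)
Complexity: O(n^1.209)


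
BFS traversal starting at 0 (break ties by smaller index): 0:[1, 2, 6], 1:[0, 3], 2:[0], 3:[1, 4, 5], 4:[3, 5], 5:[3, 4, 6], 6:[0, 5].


BFS queue: start with [0]
Visit order: [0, 1, 2, 6, 3, 5, 4]


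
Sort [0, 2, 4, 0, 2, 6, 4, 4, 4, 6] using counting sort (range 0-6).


Count array: [2, 0, 2, 0, 4, 0, 2]
Reconstruct: [0, 0, 2, 2, 4, 4, 4, 4, 6, 6]


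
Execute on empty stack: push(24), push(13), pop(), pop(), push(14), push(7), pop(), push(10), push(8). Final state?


push(24) -> [24]
push(13) -> [24, 13]
pop() returns 13 -> [24]
pop() returns 24 -> []
push(14) -> [14]
push(7) -> [14, 7]
pop() returns 7 -> [14]
push(10) -> [14, 10]
push(8) -> [14, 10, 8]
Final stack (bottom to top): [14, 10, 8]


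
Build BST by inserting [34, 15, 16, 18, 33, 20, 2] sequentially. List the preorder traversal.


Root = 34; build tree by BST insertion.
Preorder traversal: [34, 15, 2, 16, 18, 33, 20]


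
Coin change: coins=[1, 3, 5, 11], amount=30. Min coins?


dp[0]=0; dp[i]=1+min(dp[i-c] for c in coins)
...dp[25]=3, dp[26]=4, dp[27]=3, dp[28]=4, dp[29]=5, dp[30]=4
Minimum coins for 30 = 4


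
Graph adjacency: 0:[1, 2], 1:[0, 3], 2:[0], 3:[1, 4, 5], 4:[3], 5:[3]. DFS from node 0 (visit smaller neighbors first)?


DFS stack-based: start with [0]
Visit order: [0, 1, 3, 4, 5, 2]


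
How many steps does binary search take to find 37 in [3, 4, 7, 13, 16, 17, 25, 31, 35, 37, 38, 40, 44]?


Search for 37:
[0,12] mid=6 arr[6]=25
[7,12] mid=9 arr[9]=37
Total: 2 comparisons


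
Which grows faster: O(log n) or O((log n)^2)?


logarithmic grows slower than polylogarithmic
O(log n) is asymptotically smaller; O((log n)^2) grows faster


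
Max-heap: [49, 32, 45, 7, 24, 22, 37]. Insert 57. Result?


Append 57: [49, 32, 45, 7, 24, 22, 37, 57]
Bubble up: swap idx 7(57) with idx 3(7); swap idx 3(57) with idx 1(32); swap idx 1(57) with idx 0(49)
Result: [57, 49, 45, 32, 24, 22, 37, 7]


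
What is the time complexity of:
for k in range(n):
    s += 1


Per nesting level: O(n) = O(n)
Complexity: O(n)


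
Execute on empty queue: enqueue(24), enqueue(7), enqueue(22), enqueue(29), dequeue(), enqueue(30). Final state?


enqueue(24) -> [24]
enqueue(7) -> [24, 7]
enqueue(22) -> [24, 7, 22]
enqueue(29) -> [24, 7, 22, 29]
dequeue() returns 24 -> [7, 22, 29]
enqueue(30) -> [7, 22, 29, 30]
Final queue (front to back): [7, 22, 29, 30]


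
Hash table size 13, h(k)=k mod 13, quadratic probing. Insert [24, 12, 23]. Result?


Insertions: 24->slot 11; 12->slot 12; 23->slot 10
Table: [None, None, None, None, None, None, None, None, None, None, 23, 24, 12]


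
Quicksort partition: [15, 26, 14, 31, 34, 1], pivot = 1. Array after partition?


Elements <= 1 go left of pivot.
Result: [1, 26, 14, 31, 34, 15], pivot at index 0


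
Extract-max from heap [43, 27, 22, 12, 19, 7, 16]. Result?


Max = 43
Replace root with last, heapify down
Resulting heap: [27, 19, 22, 12, 16, 7]


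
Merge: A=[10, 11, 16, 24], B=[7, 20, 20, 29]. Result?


Compare heads, take smaller each step.
Merged: [7, 10, 11, 16, 20, 20, 24, 29]


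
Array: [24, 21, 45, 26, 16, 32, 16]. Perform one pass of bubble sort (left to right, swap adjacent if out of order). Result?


After one pass: [21, 24, 26, 16, 32, 16, 45]


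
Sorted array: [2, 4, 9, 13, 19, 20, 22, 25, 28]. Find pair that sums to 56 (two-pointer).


Two pointers: lo=0, hi=8
No pair sums to 56


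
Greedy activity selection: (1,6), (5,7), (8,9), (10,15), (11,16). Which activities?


Greedy: pick earliest-ending, then skip overlaps.
Selected (3 activities): [(1, 6), (8, 9), (10, 15)]


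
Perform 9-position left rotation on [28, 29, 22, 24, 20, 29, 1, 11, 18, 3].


Left rotate by 9: [3, 28, 29, 22, 24, 20, 29, 1, 11, 18]


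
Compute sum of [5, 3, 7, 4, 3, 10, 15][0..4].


Prefix sums: [0, 5, 8, 15, 19, 22, 32, 47]
Sum[0..4] = prefix[5] - prefix[0] = 22 - 0 = 22


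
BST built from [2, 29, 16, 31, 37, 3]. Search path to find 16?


BST root = 2
Search for 16: compare at each node
Path: [2, 29, 16]


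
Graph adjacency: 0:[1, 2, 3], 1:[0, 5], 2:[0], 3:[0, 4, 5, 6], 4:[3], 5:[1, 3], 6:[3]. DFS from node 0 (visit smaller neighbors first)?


DFS stack-based: start with [0]
Visit order: [0, 1, 5, 3, 4, 6, 2]


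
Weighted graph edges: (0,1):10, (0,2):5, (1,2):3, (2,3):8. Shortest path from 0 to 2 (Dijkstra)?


Dijkstra from 0:
Distances: {0: 0, 1: 8, 2: 5, 3: 13}
Shortest distance to 2 = 5, path = [0, 2]


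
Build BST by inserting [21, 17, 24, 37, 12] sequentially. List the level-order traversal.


Root = 21; build tree by BST insertion.
Level-Order traversal: [21, 17, 24, 12, 37]


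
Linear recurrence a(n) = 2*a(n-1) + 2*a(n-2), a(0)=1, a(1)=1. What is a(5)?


Build bottom-up:
...a(3)=10, a(4)=28, a(5)=2*28+2*10=76


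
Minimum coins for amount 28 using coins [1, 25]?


dp[0]=0; dp[i]=1+min(dp[i-c] for c in coins)
...dp[23]=23, dp[24]=24, dp[25]=1, dp[26]=2, dp[27]=3, dp[28]=4
Minimum coins for 28 = 4


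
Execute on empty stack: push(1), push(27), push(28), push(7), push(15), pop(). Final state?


push(1) -> [1]
push(27) -> [1, 27]
push(28) -> [1, 27, 28]
push(7) -> [1, 27, 28, 7]
push(15) -> [1, 27, 28, 7, 15]
pop() returns 15 -> [1, 27, 28, 7]
Final stack (bottom to top): [1, 27, 28, 7]


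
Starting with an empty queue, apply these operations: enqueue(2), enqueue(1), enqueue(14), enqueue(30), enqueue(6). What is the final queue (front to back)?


enqueue(2) -> [2]
enqueue(1) -> [2, 1]
enqueue(14) -> [2, 1, 14]
enqueue(30) -> [2, 1, 14, 30]
enqueue(6) -> [2, 1, 14, 30, 6]
Final queue (front to back): [2, 1, 14, 30, 6]


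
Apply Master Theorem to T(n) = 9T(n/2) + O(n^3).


a=9, b=2, c=3. log_2(9)=3.170 > c=3. Case 1: O(n^log_b(a)) = O(n^3.170)
Complexity: O(n^3.170)


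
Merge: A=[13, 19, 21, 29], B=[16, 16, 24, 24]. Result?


Compare heads, take smaller each step.
Merged: [13, 16, 16, 19, 21, 24, 24, 29]


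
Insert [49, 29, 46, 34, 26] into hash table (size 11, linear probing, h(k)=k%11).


Insertions: 49->slot 5; 29->slot 7; 46->slot 2; 34->slot 1; 26->slot 4
Table: [None, 34, 46, None, 26, 49, None, 29, None, None, None]


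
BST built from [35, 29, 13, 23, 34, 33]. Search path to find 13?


BST root = 35
Search for 13: compare at each node
Path: [35, 29, 13]


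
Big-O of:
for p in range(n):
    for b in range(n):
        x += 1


Per nesting level: O(n) * O(n) = O(n^2)
Complexity: O(n^2)


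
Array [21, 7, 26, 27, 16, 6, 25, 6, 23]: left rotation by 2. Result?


Left rotate by 2: [26, 27, 16, 6, 25, 6, 23, 21, 7]


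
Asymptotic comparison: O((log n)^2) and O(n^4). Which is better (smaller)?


polylogarithmic grows slower than quartic
O((log n)^2) is asymptotically smaller; O(n^4) grows faster


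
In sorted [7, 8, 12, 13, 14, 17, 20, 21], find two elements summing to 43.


Two pointers: lo=0, hi=7
No pair sums to 43


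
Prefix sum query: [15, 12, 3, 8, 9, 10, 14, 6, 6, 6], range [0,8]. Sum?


Prefix sums: [0, 15, 27, 30, 38, 47, 57, 71, 77, 83, 89]
Sum[0..8] = prefix[9] - prefix[0] = 83 - 0 = 83


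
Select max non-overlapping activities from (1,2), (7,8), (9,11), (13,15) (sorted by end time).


Greedy: pick earliest-ending, then skip overlaps.
Selected (4 activities): [(1, 2), (7, 8), (9, 11), (13, 15)]


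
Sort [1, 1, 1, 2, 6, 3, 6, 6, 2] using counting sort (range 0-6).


Count array: [0, 3, 2, 1, 0, 0, 3]
Reconstruct: [1, 1, 1, 2, 2, 3, 6, 6, 6]


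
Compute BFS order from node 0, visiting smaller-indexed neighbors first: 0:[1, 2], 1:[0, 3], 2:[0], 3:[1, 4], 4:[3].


BFS queue: start with [0]
Visit order: [0, 1, 2, 3, 4]


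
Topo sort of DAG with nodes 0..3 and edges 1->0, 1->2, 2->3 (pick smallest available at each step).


Kahn's algorithm, process smallest node first
Order: [1, 0, 2, 3]


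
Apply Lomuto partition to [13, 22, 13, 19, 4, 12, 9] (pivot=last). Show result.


Elements <= 9 go left of pivot.
Result: [4, 9, 13, 19, 13, 12, 22], pivot at index 1


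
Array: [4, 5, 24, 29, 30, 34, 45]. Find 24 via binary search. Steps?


Search for 24:
[0,6] mid=3 arr[3]=29
[0,2] mid=1 arr[1]=5
[2,2] mid=2 arr[2]=24
Total: 3 comparisons


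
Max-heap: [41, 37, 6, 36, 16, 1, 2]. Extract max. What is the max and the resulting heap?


Max = 41
Replace root with last, heapify down
Resulting heap: [37, 36, 6, 2, 16, 1]


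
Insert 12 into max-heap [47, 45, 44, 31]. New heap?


Append 12: [47, 45, 44, 31, 12]
Bubble up: no swaps needed
Result: [47, 45, 44, 31, 12]


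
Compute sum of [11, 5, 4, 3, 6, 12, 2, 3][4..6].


Prefix sums: [0, 11, 16, 20, 23, 29, 41, 43, 46]
Sum[4..6] = prefix[7] - prefix[4] = 43 - 23 = 20


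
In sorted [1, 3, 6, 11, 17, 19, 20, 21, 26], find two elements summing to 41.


Two pointers: lo=0, hi=8
Found pair: (20, 21) summing to 41


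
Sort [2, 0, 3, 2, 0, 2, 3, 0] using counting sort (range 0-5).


Count array: [3, 0, 3, 2, 0, 0]
Reconstruct: [0, 0, 0, 2, 2, 2, 3, 3]


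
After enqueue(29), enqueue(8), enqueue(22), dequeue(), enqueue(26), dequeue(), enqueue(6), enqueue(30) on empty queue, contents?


enqueue(29) -> [29]
enqueue(8) -> [29, 8]
enqueue(22) -> [29, 8, 22]
dequeue() returns 29 -> [8, 22]
enqueue(26) -> [8, 22, 26]
dequeue() returns 8 -> [22, 26]
enqueue(6) -> [22, 26, 6]
enqueue(30) -> [22, 26, 6, 30]
Final queue (front to back): [22, 26, 6, 30]


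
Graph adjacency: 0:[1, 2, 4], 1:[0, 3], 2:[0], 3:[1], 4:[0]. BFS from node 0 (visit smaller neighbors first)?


BFS queue: start with [0]
Visit order: [0, 1, 2, 4, 3]


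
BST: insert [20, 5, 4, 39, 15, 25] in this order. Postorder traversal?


Root = 20; build tree by BST insertion.
Postorder traversal: [4, 15, 5, 25, 39, 20]


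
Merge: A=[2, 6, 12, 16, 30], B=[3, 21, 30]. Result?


Compare heads, take smaller each step.
Merged: [2, 3, 6, 12, 16, 21, 30, 30]


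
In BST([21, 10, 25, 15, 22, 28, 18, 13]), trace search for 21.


BST root = 21
Search for 21: compare at each node
Path: [21]


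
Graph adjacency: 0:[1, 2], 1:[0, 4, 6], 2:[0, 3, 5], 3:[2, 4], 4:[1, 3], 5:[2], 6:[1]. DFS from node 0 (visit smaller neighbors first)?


DFS stack-based: start with [0]
Visit order: [0, 1, 4, 3, 2, 5, 6]


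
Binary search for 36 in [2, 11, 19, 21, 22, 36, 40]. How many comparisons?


Search for 36:
[0,6] mid=3 arr[3]=21
[4,6] mid=5 arr[5]=36
Total: 2 comparisons


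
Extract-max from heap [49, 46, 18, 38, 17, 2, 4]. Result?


Max = 49
Replace root with last, heapify down
Resulting heap: [46, 38, 18, 4, 17, 2]


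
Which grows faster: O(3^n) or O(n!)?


exponential (base 3) grows slower than factorial
O(3^n) is asymptotically smaller; O(n!) grows faster


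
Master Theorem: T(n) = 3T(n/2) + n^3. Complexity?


a=3, b=2, c=3. log_2(3)=1.585 < c=3. Case 3: O(n^c) = O(n^3)
Complexity: O(n^3)


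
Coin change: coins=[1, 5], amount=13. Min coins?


dp[0]=0; dp[i]=1+min(dp[i-c] for c in coins)
...dp[8]=4, dp[9]=5, dp[10]=2, dp[11]=3, dp[12]=4, dp[13]=5
Minimum coins for 13 = 5


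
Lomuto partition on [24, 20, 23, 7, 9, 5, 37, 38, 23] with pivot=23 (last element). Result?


Elements <= 23 go left of pivot.
Result: [20, 23, 7, 9, 5, 23, 37, 38, 24], pivot at index 5


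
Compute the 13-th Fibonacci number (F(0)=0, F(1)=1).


F(n)=F(n-1)+F(n-2)
...F(11)=89, F(12)=144, F(13)=233


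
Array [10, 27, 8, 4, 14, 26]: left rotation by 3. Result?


Left rotate by 3: [4, 14, 26, 10, 27, 8]


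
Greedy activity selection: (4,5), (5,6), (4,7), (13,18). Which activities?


Greedy: pick earliest-ending, then skip overlaps.
Selected (3 activities): [(4, 5), (5, 6), (13, 18)]


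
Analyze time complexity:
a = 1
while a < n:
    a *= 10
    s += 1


Per nesting level: O(log n) = O(log n)
Complexity: O(log n)


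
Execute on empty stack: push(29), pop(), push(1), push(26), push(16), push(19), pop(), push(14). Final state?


push(29) -> [29]
pop() returns 29 -> []
push(1) -> [1]
push(26) -> [1, 26]
push(16) -> [1, 26, 16]
push(19) -> [1, 26, 16, 19]
pop() returns 19 -> [1, 26, 16]
push(14) -> [1, 26, 16, 14]
Final stack (bottom to top): [1, 26, 16, 14]


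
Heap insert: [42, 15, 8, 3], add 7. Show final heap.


Append 7: [42, 15, 8, 3, 7]
Bubble up: no swaps needed
Result: [42, 15, 8, 3, 7]


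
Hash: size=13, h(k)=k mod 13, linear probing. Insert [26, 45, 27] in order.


Insertions: 26->slot 0; 45->slot 6; 27->slot 1
Table: [26, 27, None, None, None, None, 45, None, None, None, None, None, None]


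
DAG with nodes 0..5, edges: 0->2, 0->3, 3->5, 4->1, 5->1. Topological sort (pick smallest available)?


Kahn's algorithm, process smallest node first
Order: [0, 2, 3, 4, 5, 1]


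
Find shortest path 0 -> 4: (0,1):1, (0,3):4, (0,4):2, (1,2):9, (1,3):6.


Dijkstra from 0:
Distances: {0: 0, 1: 1, 2: 10, 3: 4, 4: 2}
Shortest distance to 4 = 2, path = [0, 4]


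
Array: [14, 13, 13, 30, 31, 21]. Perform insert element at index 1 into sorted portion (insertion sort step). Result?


After one pass: [13, 14, 13, 30, 31, 21]


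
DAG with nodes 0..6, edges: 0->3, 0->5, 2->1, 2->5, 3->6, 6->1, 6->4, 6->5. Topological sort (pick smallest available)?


Kahn's algorithm, process smallest node first
Order: [0, 2, 3, 6, 1, 4, 5]


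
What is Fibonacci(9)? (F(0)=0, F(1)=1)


F(n)=F(n-1)+F(n-2)
...F(7)=13, F(8)=21, F(9)=34


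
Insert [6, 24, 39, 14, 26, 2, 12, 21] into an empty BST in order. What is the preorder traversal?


Root = 6; build tree by BST insertion.
Preorder traversal: [6, 2, 24, 14, 12, 21, 39, 26]


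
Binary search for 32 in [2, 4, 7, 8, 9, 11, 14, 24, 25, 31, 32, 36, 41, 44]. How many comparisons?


Search for 32:
[0,13] mid=6 arr[6]=14
[7,13] mid=10 arr[10]=32
Total: 2 comparisons


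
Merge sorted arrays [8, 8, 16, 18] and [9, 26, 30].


Compare heads, take smaller each step.
Merged: [8, 8, 9, 16, 18, 26, 30]


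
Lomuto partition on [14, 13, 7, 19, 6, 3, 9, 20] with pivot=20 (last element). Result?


Elements <= 20 go left of pivot.
Result: [14, 13, 7, 19, 6, 3, 9, 20], pivot at index 7


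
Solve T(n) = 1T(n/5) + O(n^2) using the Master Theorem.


a=1, b=5, c=2. log_5(1)=0 < c=2. Case 3: O(n^c) = O(n^2)
Complexity: O(n^2)


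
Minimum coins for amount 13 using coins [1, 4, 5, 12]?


dp[0]=0; dp[i]=1+min(dp[i-c] for c in coins)
...dp[8]=2, dp[9]=2, dp[10]=2, dp[11]=3, dp[12]=1, dp[13]=2
Minimum coins for 13 = 2


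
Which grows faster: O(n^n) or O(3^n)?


exponential (base 3) grows slower than n^n
O(3^n) is asymptotically smaller; O(n^n) grows faster


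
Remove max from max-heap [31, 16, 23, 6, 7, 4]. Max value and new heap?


Max = 31
Replace root with last, heapify down
Resulting heap: [23, 16, 4, 6, 7]


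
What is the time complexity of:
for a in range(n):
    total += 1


Per nesting level: O(n) = O(n)
Complexity: O(n)


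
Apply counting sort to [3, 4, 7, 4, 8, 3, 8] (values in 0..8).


Count array: [0, 0, 0, 2, 2, 0, 0, 1, 2]
Reconstruct: [3, 3, 4, 4, 7, 8, 8]


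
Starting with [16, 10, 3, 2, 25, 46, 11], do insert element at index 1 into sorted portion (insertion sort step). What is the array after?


After one pass: [10, 16, 3, 2, 25, 46, 11]


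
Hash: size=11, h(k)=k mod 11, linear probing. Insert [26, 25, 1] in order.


Insertions: 26->slot 4; 25->slot 3; 1->slot 1
Table: [None, 1, None, 25, 26, None, None, None, None, None, None]


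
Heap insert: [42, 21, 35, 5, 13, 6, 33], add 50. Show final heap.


Append 50: [42, 21, 35, 5, 13, 6, 33, 50]
Bubble up: swap idx 7(50) with idx 3(5); swap idx 3(50) with idx 1(21); swap idx 1(50) with idx 0(42)
Result: [50, 42, 35, 21, 13, 6, 33, 5]


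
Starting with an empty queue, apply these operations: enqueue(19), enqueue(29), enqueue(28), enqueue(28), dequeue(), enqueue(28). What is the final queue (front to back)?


enqueue(19) -> [19]
enqueue(29) -> [19, 29]
enqueue(28) -> [19, 29, 28]
enqueue(28) -> [19, 29, 28, 28]
dequeue() returns 19 -> [29, 28, 28]
enqueue(28) -> [29, 28, 28, 28]
Final queue (front to back): [29, 28, 28, 28]


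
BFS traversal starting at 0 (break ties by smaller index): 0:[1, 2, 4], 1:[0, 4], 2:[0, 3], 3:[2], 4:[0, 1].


BFS queue: start with [0]
Visit order: [0, 1, 2, 4, 3]


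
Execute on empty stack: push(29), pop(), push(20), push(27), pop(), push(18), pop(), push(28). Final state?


push(29) -> [29]
pop() returns 29 -> []
push(20) -> [20]
push(27) -> [20, 27]
pop() returns 27 -> [20]
push(18) -> [20, 18]
pop() returns 18 -> [20]
push(28) -> [20, 28]
Final stack (bottom to top): [20, 28]


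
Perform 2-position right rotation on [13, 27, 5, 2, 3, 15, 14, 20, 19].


Right rotate by 2: [20, 19, 13, 27, 5, 2, 3, 15, 14]


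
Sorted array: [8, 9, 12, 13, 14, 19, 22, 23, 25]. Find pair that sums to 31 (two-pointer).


Two pointers: lo=0, hi=8
Found pair: (8, 23) summing to 31


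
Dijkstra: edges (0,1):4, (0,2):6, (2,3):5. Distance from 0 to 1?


Dijkstra from 0:
Distances: {0: 0, 1: 4, 2: 6, 3: 11}
Shortest distance to 1 = 4, path = [0, 1]


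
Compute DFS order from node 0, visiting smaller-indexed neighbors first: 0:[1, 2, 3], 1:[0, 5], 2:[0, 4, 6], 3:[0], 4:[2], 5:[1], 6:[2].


DFS stack-based: start with [0]
Visit order: [0, 1, 5, 2, 4, 6, 3]


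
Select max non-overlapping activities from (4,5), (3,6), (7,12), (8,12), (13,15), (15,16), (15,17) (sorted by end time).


Greedy: pick earliest-ending, then skip overlaps.
Selected (4 activities): [(4, 5), (7, 12), (13, 15), (15, 16)]


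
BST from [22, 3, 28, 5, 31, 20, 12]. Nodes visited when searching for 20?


BST root = 22
Search for 20: compare at each node
Path: [22, 3, 5, 20]


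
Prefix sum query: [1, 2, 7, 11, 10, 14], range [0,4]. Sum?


Prefix sums: [0, 1, 3, 10, 21, 31, 45]
Sum[0..4] = prefix[5] - prefix[0] = 31 - 0 = 31


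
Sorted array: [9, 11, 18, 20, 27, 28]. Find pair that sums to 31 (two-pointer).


Two pointers: lo=0, hi=5
Found pair: (11, 20) summing to 31


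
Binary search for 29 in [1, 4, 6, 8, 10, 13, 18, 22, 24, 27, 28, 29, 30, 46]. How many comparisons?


Search for 29:
[0,13] mid=6 arr[6]=18
[7,13] mid=10 arr[10]=28
[11,13] mid=12 arr[12]=30
[11,11] mid=11 arr[11]=29
Total: 4 comparisons


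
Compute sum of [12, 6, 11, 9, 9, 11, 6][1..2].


Prefix sums: [0, 12, 18, 29, 38, 47, 58, 64]
Sum[1..2] = prefix[3] - prefix[1] = 29 - 12 = 17


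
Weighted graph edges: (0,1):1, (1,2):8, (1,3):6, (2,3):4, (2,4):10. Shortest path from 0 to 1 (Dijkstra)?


Dijkstra from 0:
Distances: {0: 0, 1: 1, 2: 9, 3: 7, 4: 19}
Shortest distance to 1 = 1, path = [0, 1]


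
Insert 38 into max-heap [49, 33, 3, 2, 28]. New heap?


Append 38: [49, 33, 3, 2, 28, 38]
Bubble up: swap idx 5(38) with idx 2(3)
Result: [49, 33, 38, 2, 28, 3]


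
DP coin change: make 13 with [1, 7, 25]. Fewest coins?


dp[0]=0; dp[i]=1+min(dp[i-c] for c in coins)
...dp[8]=2, dp[9]=3, dp[10]=4, dp[11]=5, dp[12]=6, dp[13]=7
Minimum coins for 13 = 7


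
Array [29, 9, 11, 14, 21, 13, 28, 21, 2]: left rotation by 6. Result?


Left rotate by 6: [28, 21, 2, 29, 9, 11, 14, 21, 13]


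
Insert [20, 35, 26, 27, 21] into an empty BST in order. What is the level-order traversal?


Root = 20; build tree by BST insertion.
Level-Order traversal: [20, 35, 26, 21, 27]


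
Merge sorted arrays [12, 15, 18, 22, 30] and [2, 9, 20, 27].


Compare heads, take smaller each step.
Merged: [2, 9, 12, 15, 18, 20, 22, 27, 30]


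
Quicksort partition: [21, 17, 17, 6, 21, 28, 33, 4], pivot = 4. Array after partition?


Elements <= 4 go left of pivot.
Result: [4, 17, 17, 6, 21, 28, 33, 21], pivot at index 0


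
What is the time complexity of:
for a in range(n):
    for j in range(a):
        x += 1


Per nesting level: O(n) * O(n) [triangular over a] = O(n^2)
Complexity: O(n^2)


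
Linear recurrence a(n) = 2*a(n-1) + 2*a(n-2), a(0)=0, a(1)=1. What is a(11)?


Build bottom-up:
...a(9)=2448, a(10)=6688, a(11)=2*6688+2*2448=18272


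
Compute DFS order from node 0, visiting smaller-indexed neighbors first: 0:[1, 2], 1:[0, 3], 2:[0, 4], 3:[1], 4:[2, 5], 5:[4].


DFS stack-based: start with [0]
Visit order: [0, 1, 3, 2, 4, 5]


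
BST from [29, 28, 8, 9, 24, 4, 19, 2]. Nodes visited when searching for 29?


BST root = 29
Search for 29: compare at each node
Path: [29]


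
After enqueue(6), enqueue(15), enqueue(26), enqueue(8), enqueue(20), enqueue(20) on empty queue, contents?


enqueue(6) -> [6]
enqueue(15) -> [6, 15]
enqueue(26) -> [6, 15, 26]
enqueue(8) -> [6, 15, 26, 8]
enqueue(20) -> [6, 15, 26, 8, 20]
enqueue(20) -> [6, 15, 26, 8, 20, 20]
Final queue (front to back): [6, 15, 26, 8, 20, 20]


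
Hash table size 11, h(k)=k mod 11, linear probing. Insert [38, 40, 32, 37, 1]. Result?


Insertions: 38->slot 5; 40->slot 7; 32->slot 10; 37->slot 4; 1->slot 1
Table: [None, 1, None, None, 37, 38, None, 40, None, None, 32]


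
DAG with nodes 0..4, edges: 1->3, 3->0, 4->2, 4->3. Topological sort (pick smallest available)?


Kahn's algorithm, process smallest node first
Order: [1, 4, 2, 3, 0]


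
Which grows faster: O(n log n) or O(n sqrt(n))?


linearithmic grows slower than n^1.5
O(n log n) is asymptotically smaller; O(n sqrt(n)) grows faster


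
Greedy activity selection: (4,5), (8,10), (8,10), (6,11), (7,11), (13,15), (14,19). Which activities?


Greedy: pick earliest-ending, then skip overlaps.
Selected (3 activities): [(4, 5), (8, 10), (13, 15)]


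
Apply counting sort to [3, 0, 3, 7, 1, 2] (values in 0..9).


Count array: [1, 1, 1, 2, 0, 0, 0, 1, 0, 0]
Reconstruct: [0, 1, 2, 3, 3, 7]


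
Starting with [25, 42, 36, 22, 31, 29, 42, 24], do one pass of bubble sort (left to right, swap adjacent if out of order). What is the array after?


After one pass: [25, 36, 22, 31, 29, 42, 24, 42]


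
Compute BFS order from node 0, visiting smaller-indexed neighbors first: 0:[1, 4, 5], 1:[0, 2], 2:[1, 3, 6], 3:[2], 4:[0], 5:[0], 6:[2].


BFS queue: start with [0]
Visit order: [0, 1, 4, 5, 2, 3, 6]


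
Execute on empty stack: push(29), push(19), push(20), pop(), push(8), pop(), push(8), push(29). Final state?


push(29) -> [29]
push(19) -> [29, 19]
push(20) -> [29, 19, 20]
pop() returns 20 -> [29, 19]
push(8) -> [29, 19, 8]
pop() returns 8 -> [29, 19]
push(8) -> [29, 19, 8]
push(29) -> [29, 19, 8, 29]
Final stack (bottom to top): [29, 19, 8, 29]


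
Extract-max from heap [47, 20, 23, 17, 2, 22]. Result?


Max = 47
Replace root with last, heapify down
Resulting heap: [23, 20, 22, 17, 2]


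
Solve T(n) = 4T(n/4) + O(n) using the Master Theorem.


a=4, b=4, c=1. log_4(4)=1 = c=1. Case 2: O(n^c log n) = O(n log n)
Complexity: O(n log n)


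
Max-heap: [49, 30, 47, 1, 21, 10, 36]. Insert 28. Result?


Append 28: [49, 30, 47, 1, 21, 10, 36, 28]
Bubble up: swap idx 7(28) with idx 3(1)
Result: [49, 30, 47, 28, 21, 10, 36, 1]


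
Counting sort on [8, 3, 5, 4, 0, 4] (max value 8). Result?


Count array: [1, 0, 0, 1, 2, 1, 0, 0, 1]
Reconstruct: [0, 3, 4, 4, 5, 8]


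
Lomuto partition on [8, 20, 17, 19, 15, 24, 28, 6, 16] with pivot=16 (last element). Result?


Elements <= 16 go left of pivot.
Result: [8, 15, 6, 16, 20, 24, 28, 17, 19], pivot at index 3


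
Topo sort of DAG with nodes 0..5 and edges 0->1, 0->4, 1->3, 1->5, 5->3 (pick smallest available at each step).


Kahn's algorithm, process smallest node first
Order: [0, 1, 2, 4, 5, 3]


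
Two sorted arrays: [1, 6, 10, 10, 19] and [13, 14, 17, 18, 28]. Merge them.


Compare heads, take smaller each step.
Merged: [1, 6, 10, 10, 13, 14, 17, 18, 19, 28]


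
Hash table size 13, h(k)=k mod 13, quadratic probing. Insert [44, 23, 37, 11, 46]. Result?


Insertions: 44->slot 5; 23->slot 10; 37->slot 11; 11->slot 12; 46->slot 7
Table: [None, None, None, None, None, 44, None, 46, None, None, 23, 37, 11]


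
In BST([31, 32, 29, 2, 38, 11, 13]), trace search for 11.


BST root = 31
Search for 11: compare at each node
Path: [31, 29, 2, 11]


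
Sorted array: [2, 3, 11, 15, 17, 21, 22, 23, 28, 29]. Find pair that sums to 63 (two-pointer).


Two pointers: lo=0, hi=9
No pair sums to 63


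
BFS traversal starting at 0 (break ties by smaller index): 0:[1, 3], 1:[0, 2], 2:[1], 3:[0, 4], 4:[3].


BFS queue: start with [0]
Visit order: [0, 1, 3, 2, 4]


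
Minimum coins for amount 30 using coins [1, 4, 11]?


dp[0]=0; dp[i]=1+min(dp[i-c] for c in coins)
...dp[25]=5, dp[26]=3, dp[27]=4, dp[28]=5, dp[29]=6, dp[30]=4
Minimum coins for 30 = 4


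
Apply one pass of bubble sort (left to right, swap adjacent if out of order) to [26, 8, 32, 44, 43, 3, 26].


After one pass: [8, 26, 32, 43, 3, 26, 44]


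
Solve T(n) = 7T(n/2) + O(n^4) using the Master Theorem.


a=7, b=2, c=4. log_2(7)=2.807 < c=4. Case 3: O(n^c) = O(n^4)
Complexity: O(n^4)


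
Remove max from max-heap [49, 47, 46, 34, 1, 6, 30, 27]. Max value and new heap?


Max = 49
Replace root with last, heapify down
Resulting heap: [47, 34, 46, 27, 1, 6, 30]


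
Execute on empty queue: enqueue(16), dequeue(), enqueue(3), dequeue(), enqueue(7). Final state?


enqueue(16) -> [16]
dequeue() returns 16 -> []
enqueue(3) -> [3]
dequeue() returns 3 -> []
enqueue(7) -> [7]
Final queue (front to back): [7]


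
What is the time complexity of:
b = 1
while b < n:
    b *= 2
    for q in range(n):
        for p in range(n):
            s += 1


Per nesting level: O(log n) * O(n) * O(n) = O(n^2 log n)
Complexity: O(n^2 log n)


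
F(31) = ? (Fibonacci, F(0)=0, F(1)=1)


F(n)=F(n-1)+F(n-2)
...F(29)=514229, F(30)=832040, F(31)=1346269


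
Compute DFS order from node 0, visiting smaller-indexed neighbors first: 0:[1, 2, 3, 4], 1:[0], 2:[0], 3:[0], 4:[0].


DFS stack-based: start with [0]
Visit order: [0, 1, 2, 3, 4]


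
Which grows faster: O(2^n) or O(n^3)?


cubic grows slower than exponential
O(n^3) is asymptotically smaller; O(2^n) grows faster


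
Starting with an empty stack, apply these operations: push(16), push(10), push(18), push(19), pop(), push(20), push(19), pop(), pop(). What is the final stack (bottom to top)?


push(16) -> [16]
push(10) -> [16, 10]
push(18) -> [16, 10, 18]
push(19) -> [16, 10, 18, 19]
pop() returns 19 -> [16, 10, 18]
push(20) -> [16, 10, 18, 20]
push(19) -> [16, 10, 18, 20, 19]
pop() returns 19 -> [16, 10, 18, 20]
pop() returns 20 -> [16, 10, 18]
Final stack (bottom to top): [16, 10, 18]


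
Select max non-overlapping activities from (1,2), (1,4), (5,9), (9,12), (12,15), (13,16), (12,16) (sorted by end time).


Greedy: pick earliest-ending, then skip overlaps.
Selected (4 activities): [(1, 2), (5, 9), (9, 12), (12, 15)]


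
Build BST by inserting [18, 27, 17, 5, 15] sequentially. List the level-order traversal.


Root = 18; build tree by BST insertion.
Level-Order traversal: [18, 17, 27, 5, 15]


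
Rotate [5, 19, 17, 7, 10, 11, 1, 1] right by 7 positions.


Right rotate by 7: [19, 17, 7, 10, 11, 1, 1, 5]


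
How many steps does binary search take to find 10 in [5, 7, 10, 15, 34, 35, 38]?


Search for 10:
[0,6] mid=3 arr[3]=15
[0,2] mid=1 arr[1]=7
[2,2] mid=2 arr[2]=10
Total: 3 comparisons


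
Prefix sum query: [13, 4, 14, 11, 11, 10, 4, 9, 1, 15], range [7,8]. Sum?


Prefix sums: [0, 13, 17, 31, 42, 53, 63, 67, 76, 77, 92]
Sum[7..8] = prefix[9] - prefix[7] = 77 - 67 = 10


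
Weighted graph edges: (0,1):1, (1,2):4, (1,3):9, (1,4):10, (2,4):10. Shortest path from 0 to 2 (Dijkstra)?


Dijkstra from 0:
Distances: {0: 0, 1: 1, 2: 5, 3: 10, 4: 11}
Shortest distance to 2 = 5, path = [0, 1, 2]


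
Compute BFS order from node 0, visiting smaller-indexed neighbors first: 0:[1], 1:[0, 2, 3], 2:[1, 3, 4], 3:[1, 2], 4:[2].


BFS queue: start with [0]
Visit order: [0, 1, 2, 3, 4]


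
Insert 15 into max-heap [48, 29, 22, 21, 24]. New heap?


Append 15: [48, 29, 22, 21, 24, 15]
Bubble up: no swaps needed
Result: [48, 29, 22, 21, 24, 15]


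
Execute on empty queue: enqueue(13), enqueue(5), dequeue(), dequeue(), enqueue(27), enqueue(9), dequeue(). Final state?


enqueue(13) -> [13]
enqueue(5) -> [13, 5]
dequeue() returns 13 -> [5]
dequeue() returns 5 -> []
enqueue(27) -> [27]
enqueue(9) -> [27, 9]
dequeue() returns 27 -> [9]
Final queue (front to back): [9]


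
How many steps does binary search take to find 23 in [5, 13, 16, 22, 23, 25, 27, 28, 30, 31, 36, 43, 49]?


Search for 23:
[0,12] mid=6 arr[6]=27
[0,5] mid=2 arr[2]=16
[3,5] mid=4 arr[4]=23
Total: 3 comparisons


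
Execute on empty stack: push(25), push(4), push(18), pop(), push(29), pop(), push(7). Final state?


push(25) -> [25]
push(4) -> [25, 4]
push(18) -> [25, 4, 18]
pop() returns 18 -> [25, 4]
push(29) -> [25, 4, 29]
pop() returns 29 -> [25, 4]
push(7) -> [25, 4, 7]
Final stack (bottom to top): [25, 4, 7]


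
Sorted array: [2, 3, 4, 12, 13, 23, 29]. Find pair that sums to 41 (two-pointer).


Two pointers: lo=0, hi=6
Found pair: (12, 29) summing to 41


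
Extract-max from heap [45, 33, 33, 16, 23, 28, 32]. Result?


Max = 45
Replace root with last, heapify down
Resulting heap: [33, 32, 33, 16, 23, 28]


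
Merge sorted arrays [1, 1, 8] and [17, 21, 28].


Compare heads, take smaller each step.
Merged: [1, 1, 8, 17, 21, 28]


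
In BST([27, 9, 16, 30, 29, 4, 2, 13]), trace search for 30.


BST root = 27
Search for 30: compare at each node
Path: [27, 30]


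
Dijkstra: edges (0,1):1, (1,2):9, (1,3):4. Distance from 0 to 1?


Dijkstra from 0:
Distances: {0: 0, 1: 1, 2: 10, 3: 5}
Shortest distance to 1 = 1, path = [0, 1]


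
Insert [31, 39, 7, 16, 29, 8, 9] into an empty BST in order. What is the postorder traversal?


Root = 31; build tree by BST insertion.
Postorder traversal: [9, 8, 29, 16, 7, 39, 31]


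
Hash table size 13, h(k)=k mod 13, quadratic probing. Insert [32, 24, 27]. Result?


Insertions: 32->slot 6; 24->slot 11; 27->slot 1
Table: [None, 27, None, None, None, None, 32, None, None, None, None, 24, None]


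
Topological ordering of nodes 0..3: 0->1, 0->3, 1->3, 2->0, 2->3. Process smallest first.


Kahn's algorithm, process smallest node first
Order: [2, 0, 1, 3]


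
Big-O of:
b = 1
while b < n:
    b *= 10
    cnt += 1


Per nesting level: O(log n) = O(log n)
Complexity: O(log n)


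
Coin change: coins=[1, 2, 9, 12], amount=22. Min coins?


dp[0]=0; dp[i]=1+min(dp[i-c] for c in coins)
...dp[17]=4, dp[18]=2, dp[19]=3, dp[20]=3, dp[21]=2, dp[22]=3
Minimum coins for 22 = 3


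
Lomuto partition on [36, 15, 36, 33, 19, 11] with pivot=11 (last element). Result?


Elements <= 11 go left of pivot.
Result: [11, 15, 36, 33, 19, 36], pivot at index 0


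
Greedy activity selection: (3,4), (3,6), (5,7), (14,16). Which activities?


Greedy: pick earliest-ending, then skip overlaps.
Selected (3 activities): [(3, 4), (5, 7), (14, 16)]


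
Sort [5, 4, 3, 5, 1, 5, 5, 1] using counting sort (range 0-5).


Count array: [0, 2, 0, 1, 1, 4]
Reconstruct: [1, 1, 3, 4, 5, 5, 5, 5]


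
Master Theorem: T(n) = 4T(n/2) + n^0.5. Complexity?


a=4, b=2, c=0.5. log_2(4)=2 > c=0.5. Case 1: O(n^log_b(a)) = O(n^2)
Complexity: O(n^2)


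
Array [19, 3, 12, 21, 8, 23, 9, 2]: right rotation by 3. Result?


Right rotate by 3: [23, 9, 2, 19, 3, 12, 21, 8]


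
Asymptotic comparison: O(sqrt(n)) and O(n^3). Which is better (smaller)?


sublinear grows slower than cubic
O(sqrt(n)) is asymptotically smaller; O(n^3) grows faster


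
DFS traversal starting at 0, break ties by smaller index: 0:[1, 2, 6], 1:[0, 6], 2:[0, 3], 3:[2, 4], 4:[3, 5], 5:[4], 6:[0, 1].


DFS stack-based: start with [0]
Visit order: [0, 1, 6, 2, 3, 4, 5]


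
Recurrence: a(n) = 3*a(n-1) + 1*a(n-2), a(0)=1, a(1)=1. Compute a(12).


Build bottom-up:
...a(10)=55807, a(11)=184318, a(12)=3*184318+1*55807=608761


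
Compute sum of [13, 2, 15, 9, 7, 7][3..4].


Prefix sums: [0, 13, 15, 30, 39, 46, 53]
Sum[3..4] = prefix[5] - prefix[3] = 46 - 30 = 16


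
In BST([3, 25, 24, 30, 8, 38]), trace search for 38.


BST root = 3
Search for 38: compare at each node
Path: [3, 25, 30, 38]


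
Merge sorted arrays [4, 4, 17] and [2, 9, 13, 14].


Compare heads, take smaller each step.
Merged: [2, 4, 4, 9, 13, 14, 17]


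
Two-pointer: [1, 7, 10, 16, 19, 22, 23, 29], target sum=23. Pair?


Two pointers: lo=0, hi=7
Found pair: (1, 22) summing to 23


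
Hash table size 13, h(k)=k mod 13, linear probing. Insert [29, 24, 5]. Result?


Insertions: 29->slot 3; 24->slot 11; 5->slot 5
Table: [None, None, None, 29, None, 5, None, None, None, None, None, 24, None]


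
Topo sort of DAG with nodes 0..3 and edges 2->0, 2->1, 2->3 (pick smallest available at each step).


Kahn's algorithm, process smallest node first
Order: [2, 0, 1, 3]


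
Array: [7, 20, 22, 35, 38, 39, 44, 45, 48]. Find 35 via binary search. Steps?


Search for 35:
[0,8] mid=4 arr[4]=38
[0,3] mid=1 arr[1]=20
[2,3] mid=2 arr[2]=22
[3,3] mid=3 arr[3]=35
Total: 4 comparisons


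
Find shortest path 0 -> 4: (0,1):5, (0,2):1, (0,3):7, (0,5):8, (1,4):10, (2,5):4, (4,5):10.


Dijkstra from 0:
Distances: {0: 0, 1: 5, 2: 1, 3: 7, 4: 15, 5: 5}
Shortest distance to 4 = 15, path = [0, 1, 4]


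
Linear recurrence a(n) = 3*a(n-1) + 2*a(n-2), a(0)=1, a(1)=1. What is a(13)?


Build bottom-up:
...a(11)=442961, a(12)=1577629, a(13)=3*1577629+2*442961=5618809


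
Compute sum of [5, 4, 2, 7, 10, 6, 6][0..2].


Prefix sums: [0, 5, 9, 11, 18, 28, 34, 40]
Sum[0..2] = prefix[3] - prefix[0] = 11 - 0 = 11


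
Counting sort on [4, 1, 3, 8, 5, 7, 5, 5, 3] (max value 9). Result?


Count array: [0, 1, 0, 2, 1, 3, 0, 1, 1, 0]
Reconstruct: [1, 3, 3, 4, 5, 5, 5, 7, 8]


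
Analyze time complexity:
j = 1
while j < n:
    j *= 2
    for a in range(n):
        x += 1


Per nesting level: O(log n) * O(n) = O(n log n)
Complexity: O(n log n)


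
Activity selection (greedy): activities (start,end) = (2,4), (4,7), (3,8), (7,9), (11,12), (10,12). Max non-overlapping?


Greedy: pick earliest-ending, then skip overlaps.
Selected (4 activities): [(2, 4), (4, 7), (7, 9), (11, 12)]
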